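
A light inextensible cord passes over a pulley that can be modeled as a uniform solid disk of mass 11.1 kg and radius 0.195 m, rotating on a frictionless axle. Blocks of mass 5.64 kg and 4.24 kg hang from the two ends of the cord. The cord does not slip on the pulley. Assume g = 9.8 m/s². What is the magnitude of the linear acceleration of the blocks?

I = ½MR² = (1/2)(11.1)(0.195)² = 0.2110 kg·m².
Heavier block: m₁g − T₁ = m₁a. Lighter block: T₂ − m₂g = m₂a.
Pulley: (T₁ − T₂)R = Iα = I(a/R), so T₁ − T₂ = (I/R²)a = (1/2)M_p a = 5.550·a.
Adding the three: (m₁ − m₂)g = (m₁ + m₂ + 5.550)a, so a = (5.64 − 4.24)(9.8)/(5.64 + 4.24 + 5.550) = 0.8892 m/s².

a ≈ 0.889 m/s²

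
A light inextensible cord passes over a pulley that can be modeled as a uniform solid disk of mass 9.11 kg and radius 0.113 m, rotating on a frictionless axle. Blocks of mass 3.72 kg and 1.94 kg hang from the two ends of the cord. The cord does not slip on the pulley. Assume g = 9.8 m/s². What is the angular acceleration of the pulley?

I = ½MR² = (1/2)(9.11)(0.113)² = 0.05816 kg·m².
Heavier block: m₁g − T₁ = m₁a. Lighter block: T₂ − m₂g = m₂a.
Pulley: (T₁ − T₂)R = Iα = I(a/R), so T₁ − T₂ = (I/R²)a = (1/2)M_p a = 4.555·a.
Adding the three: (m₁ − m₂)g = (m₁ + m₂ + 4.555)a, so a = (3.72 − 1.94)(9.8)/(3.72 + 1.94 + 4.555) = 1.708 m/s².
α = a/R = 1.708/0.113 = 15.11 rad/s².

α ≈ 15.1 rad/s²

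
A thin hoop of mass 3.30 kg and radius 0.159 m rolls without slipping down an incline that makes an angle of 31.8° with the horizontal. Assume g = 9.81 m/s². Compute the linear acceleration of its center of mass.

a ≈ 2.58 m/s²

Translation along the incline: Mg sinθ − f = Ma.
Rotation about the center: fR = Iα with I = MR². No-slip gives a = αR, so f = (I/R²)a = M a.
Substituting: Mg sinθ = (1 + 1.000)Ma, so a = g sinθ/(1 + 1.000) = (9.81) sin 31.8° / 2.000 = 2.585 m/s².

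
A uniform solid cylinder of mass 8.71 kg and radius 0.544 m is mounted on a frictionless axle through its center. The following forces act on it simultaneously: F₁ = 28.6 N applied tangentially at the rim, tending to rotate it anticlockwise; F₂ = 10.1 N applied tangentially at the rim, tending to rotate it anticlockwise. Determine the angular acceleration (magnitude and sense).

I = ½MR² = (1/2)(8.71)(0.544)² = 1.289 kg·m².
Taking anticlockwise as positive: τ₁ = +(28.6)(0.544) = +15.56 N·m; τ₂ = +(10.1)(0.544) = +5.494 N·m.
Net torque τ = 21.05 N·m.
α = τ/I = 21.05/1.289 = 16.34 rad/s².

α ≈ 16.3 rad/s², anticlockwise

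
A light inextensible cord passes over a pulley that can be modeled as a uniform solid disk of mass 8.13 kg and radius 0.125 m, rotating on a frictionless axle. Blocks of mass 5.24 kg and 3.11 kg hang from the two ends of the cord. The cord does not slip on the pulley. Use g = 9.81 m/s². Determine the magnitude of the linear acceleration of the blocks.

a ≈ 1.68 m/s²

I = ½MR² = (1/2)(8.13)(0.125)² = 0.06352 kg·m².
Heavier block: m₁g − T₁ = m₁a. Lighter block: T₂ − m₂g = m₂a.
Pulley: (T₁ − T₂)R = Iα = I(a/R), so T₁ − T₂ = (I/R²)a = (1/2)M_p a = 4.065·a.
Adding the three: (m₁ − m₂)g = (m₁ + m₂ + 4.065)a, so a = (5.24 − 3.11)(9.81)/(5.24 + 3.11 + 4.065) = 1.683 m/s².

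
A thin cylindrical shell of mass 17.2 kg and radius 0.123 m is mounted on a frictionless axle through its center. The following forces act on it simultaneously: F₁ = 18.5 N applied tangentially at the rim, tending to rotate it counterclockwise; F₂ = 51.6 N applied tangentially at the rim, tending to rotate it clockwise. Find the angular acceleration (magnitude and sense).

α ≈ 15.6 rad/s², clockwise

I = MR² = (17.2)(0.123)² = 0.2602 kg·m².
Taking counterclockwise as positive: τ₁ = +(18.5)(0.123) = +2.276 N·m; τ₂ = −(51.6)(0.123) = −6.347 N·m.
Net torque τ = -4.071 N·m.
α = τ/I = -4.071/0.2602 = -15.65 rad/s².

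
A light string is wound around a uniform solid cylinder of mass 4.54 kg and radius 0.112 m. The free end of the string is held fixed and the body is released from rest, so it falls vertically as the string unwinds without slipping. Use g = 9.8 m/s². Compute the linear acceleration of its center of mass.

Translation: Mg − T = Ma. Rotation about the center: TR = Iα with I = ½MR².
With a = αR: T = (I/R²)a = (1/2)M a, so Mg = (1 + 0.5000)Ma.
a = g/(1 + 0.5000) = 9.8/1.500 = 6.533 m/s².

a ≈ 6.53 m/s²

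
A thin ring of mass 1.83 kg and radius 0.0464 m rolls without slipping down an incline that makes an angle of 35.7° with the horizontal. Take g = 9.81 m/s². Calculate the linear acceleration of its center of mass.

a ≈ 2.86 m/s²

Translation along the incline: Mg sinθ − f = Ma.
Rotation about the center: fR = Iα with I = MR². No-slip gives a = αR, so f = (I/R²)a = M a.
Substituting: Mg sinθ = (1 + 1.000)Ma, so a = g sinθ/(1 + 1.000) = (9.81) sin 35.7° / 2.000 = 2.862 m/s².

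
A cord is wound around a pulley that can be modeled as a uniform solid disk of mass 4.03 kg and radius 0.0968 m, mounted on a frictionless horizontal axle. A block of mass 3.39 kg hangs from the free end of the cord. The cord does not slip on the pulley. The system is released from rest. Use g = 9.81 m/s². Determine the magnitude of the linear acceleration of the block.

a ≈ 6.15 m/s²

I = ½MR² = (1/2)(4.03)(0.0968)² = 0.01888 kg·m².
Block: mg − T = ma. Pulley: TR = Iα. No-slip: a = αR, so T = (I/R²)a = 2.015·a.
Then mg = (m + 2.015)a, so a = (3.39)(9.81)/(3.39 + 2.015) = 6.153 m/s².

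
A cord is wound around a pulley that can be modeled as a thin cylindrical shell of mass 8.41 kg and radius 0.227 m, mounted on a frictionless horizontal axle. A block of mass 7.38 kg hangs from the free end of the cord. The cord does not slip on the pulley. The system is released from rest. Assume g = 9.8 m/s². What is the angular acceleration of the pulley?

I = MR² = (8.41)(0.227)² = 0.4334 kg·m².
Block: mg − T = ma. Pulley: TR = Iα. No-slip: a = αR, so T = (I/R²)a = 8.410·a.
Then mg = (m + 8.410)a, so a = (7.38)(9.8)/(7.38 + 8.410) = 4.580 m/s².
α = a/R = 4.580/0.227 = 20.18 rad/s².

α ≈ 20.2 rad/s²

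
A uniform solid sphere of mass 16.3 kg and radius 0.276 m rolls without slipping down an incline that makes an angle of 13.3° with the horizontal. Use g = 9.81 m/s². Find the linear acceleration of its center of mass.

Translation along the incline: Mg sinθ − f = Ma.
Rotation about the center: fR = Iα with I = (2/5)MR². No-slip gives a = αR, so f = (I/R²)a = (2/5)M a.
Substituting: Mg sinθ = (1 + 0.4000)Ma, so a = g sinθ/(1 + 0.4000) = (9.81) sin 13.3° / 1.400 = 1.612 m/s².

a ≈ 1.61 m/s²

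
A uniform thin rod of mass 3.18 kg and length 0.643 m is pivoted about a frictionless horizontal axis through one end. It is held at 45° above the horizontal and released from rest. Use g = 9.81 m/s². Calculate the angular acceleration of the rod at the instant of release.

About the pivot, I = (1/3)ML² = (1/3)(3.18)(0.643)² = 0.4383 kg·m².
The weight acts at the center, a distance L/2 = 0.3215 m from the pivot; τ = Mg(L/2) cos 45° = 7.092 N·m.
α = τ/I = 7.092/0.4383 = 16.18 rad/s².

α ≈ 16.2 rad/s²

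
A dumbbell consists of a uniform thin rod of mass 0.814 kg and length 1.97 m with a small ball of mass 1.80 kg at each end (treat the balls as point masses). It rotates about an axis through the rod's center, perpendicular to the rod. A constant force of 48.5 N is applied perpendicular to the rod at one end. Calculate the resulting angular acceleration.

α ≈ 12.7 rad/s²

I_rod = (1/12)ML² = (1/12)(0.814)(1.97)² = 0.2633 kg·m².
I_balls = 2·m·(L/2)² = 2(1.80)(0.9850)² = 3.493 kg·m².
Total I = 3.756 kg·m².
τ = F·(L/2) = (48.5)(0.985) = 47.77 N·m.
α = τ/I = 47.77/3.756 = 12.72 rad/s².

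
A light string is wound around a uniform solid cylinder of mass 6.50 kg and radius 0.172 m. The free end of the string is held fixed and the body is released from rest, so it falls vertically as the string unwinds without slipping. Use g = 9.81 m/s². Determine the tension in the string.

Translation: Mg − T = Ma. Rotation about the center: TR = Iα with I = ½MR².
With a = αR: T = (I/R²)a = (1/2)M a, so Mg = (1 + 0.5000)Ma.
a = g/(1 + 0.5000) = 9.81/1.500 = 6.540 m/s².
T = 0.5000·M·a = (0.5000)(6.50)(6.540) = 21.25 N.

T ≈ 21.3 N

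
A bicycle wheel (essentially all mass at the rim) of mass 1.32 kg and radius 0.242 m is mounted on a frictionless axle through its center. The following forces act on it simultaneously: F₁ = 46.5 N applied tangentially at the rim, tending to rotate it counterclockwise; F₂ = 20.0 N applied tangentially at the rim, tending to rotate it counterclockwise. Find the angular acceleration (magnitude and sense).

I = MR² = (1.32)(0.242)² = 0.07730 kg·m².
Taking counterclockwise as positive: τ₁ = +(46.5)(0.242) = +11.25 N·m; τ₂ = +(20.0)(0.242) = +4.840 N·m.
Net torque τ = 16.09 N·m.
α = τ/I = 16.09/0.07730 = 208.2 rad/s².

α ≈ 208 rad/s², counterclockwise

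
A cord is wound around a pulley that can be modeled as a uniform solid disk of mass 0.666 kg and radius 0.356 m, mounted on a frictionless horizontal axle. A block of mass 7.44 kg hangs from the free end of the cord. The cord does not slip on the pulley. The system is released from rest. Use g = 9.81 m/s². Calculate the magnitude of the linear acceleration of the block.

a ≈ 9.39 m/s²

I = ½MR² = (1/2)(0.666)(0.356)² = 0.04220 kg·m².
Block: mg − T = ma. Pulley: TR = Iα. No-slip: a = αR, so T = (I/R²)a = 0.3330·a.
Then mg = (m + 0.3330)a, so a = (7.44)(9.81)/(7.44 + 0.3330) = 9.390 m/s².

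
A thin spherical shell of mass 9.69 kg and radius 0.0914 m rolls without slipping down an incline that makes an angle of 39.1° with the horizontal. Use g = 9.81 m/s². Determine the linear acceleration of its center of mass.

a ≈ 3.71 m/s²

Translation along the incline: Mg sinθ − f = Ma.
Rotation about the center: fR = Iα with I = (2/3)MR². No-slip gives a = αR, so f = (I/R²)a = (2/3)M a.
Substituting: Mg sinθ = (1 + 0.6667)Ma, so a = g sinθ/(1 + 0.6667) = (9.81) sin 39.1° / 1.667 = 3.712 m/s².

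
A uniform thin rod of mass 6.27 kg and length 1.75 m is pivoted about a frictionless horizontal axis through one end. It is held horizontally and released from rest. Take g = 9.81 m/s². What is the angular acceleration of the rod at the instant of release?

α ≈ 8.41 rad/s²

About the pivot, I = (1/3)ML² = (1/3)(6.27)(1.75)² = 6.401 kg·m².
The weight acts at the center, a distance L/2 = 0.8750 m from the pivot; τ = Mg(L/2) = 53.82 N·m.
α = τ/I = 53.82/6.401 = 8.409 rad/s².
(Equivalently α = (3g/(2L)) = 8.409 rad/s².)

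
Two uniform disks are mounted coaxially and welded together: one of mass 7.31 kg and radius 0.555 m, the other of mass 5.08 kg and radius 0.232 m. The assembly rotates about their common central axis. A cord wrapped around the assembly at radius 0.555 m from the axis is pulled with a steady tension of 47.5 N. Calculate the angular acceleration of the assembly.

α ≈ 20.9 rad/s²

I = ½M₁R₁² + ½M₂R₂² = ½(7.31)(0.555)² + ½(5.08)(0.232)² = 1.263 kg·m².
τ = F r = (47.5)(0.555) = 26.36 N·m.
α = τ/I = 26.36/1.263 = 20.88 rad/s².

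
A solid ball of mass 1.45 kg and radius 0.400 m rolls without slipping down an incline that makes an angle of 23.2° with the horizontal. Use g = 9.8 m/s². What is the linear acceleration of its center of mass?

Translation along the incline: Mg sinθ − f = Ma.
Rotation about the center: fR = Iα with I = (2/5)MR². No-slip gives a = αR, so f = (I/R²)a = (2/5)M a.
Substituting: Mg sinθ = (1 + 0.4000)Ma, so a = g sinθ/(1 + 0.4000) = (9.8) sin 23.2° / 1.400 = 2.758 m/s².

a ≈ 2.76 m/s²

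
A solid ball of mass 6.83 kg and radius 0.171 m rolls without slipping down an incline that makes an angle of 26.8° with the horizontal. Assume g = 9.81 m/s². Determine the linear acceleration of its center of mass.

Translation along the incline: Mg sinθ − f = Ma.
Rotation about the center: fR = Iα with I = (2/5)MR². No-slip gives a = αR, so f = (I/R²)a = (2/5)M a.
Substituting: Mg sinθ = (1 + 0.4000)Ma, so a = g sinθ/(1 + 0.4000) = (9.81) sin 26.8° / 1.400 = 3.159 m/s².

a ≈ 3.16 m/s²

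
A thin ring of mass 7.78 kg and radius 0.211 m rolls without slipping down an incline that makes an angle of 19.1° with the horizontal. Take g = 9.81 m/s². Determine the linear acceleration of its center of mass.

a ≈ 1.61 m/s²

Translation along the incline: Mg sinθ − f = Ma.
Rotation about the center: fR = Iα with I = MR². No-slip gives a = αR, so f = (I/R²)a = M a.
Substituting: Mg sinθ = (1 + 1.000)Ma, so a = g sinθ/(1 + 1.000) = (9.81) sin 19.1° / 2.000 = 1.605 m/s².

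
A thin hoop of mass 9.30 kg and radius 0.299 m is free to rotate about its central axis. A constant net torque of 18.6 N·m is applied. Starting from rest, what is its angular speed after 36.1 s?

ω ≈ 808 rad/s

I = MR² = (9.30)(0.299)² = 0.8314 kg·m².
α = τ/I = 18.6/0.8314 = 22.37 rad/s².
ω = ω₀ + αt = 0 + (22.37)(36.1) = 807.6 rad/s.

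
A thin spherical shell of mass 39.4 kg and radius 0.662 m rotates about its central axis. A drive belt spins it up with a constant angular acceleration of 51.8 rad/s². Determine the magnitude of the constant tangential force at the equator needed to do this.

I = (2/3)MR² = (2/3)(39.4)(0.662)² = 11.51 kg·m².
The required torque is τ = Iα = (11.51)(51.80) = 596.3 N·m.
A tangential force at the equator gives τ = FR, so F = τ/R = 596.3/0.662 = 900.7 N.

F ≈ 901 N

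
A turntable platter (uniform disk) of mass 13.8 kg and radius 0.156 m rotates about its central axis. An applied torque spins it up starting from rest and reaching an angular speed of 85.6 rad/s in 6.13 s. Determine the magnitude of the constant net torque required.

I = ½MR² = (1/2)(13.8)(0.156)² = 0.1679 kg·m².
α = Δω/Δt = (85.6 − 0)/6.13 = 13.96 rad/s².
τ = Iα = (0.1679)(13.96) = 2.345 N·m.

τ ≈ 2.34 N·m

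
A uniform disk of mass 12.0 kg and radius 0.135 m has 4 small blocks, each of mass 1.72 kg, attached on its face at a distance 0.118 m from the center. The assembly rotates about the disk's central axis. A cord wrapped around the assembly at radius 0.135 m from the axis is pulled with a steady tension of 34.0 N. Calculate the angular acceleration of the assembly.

I_disk = ½MR² = ½(12.0)(0.135)² = 0.1094 kg·m².
I_blocks = 4·m·r² = 4(1.72)(0.118)² = 0.09580 kg·m².
Total I = 0.2051 kg·m².
τ = F r = (34.0)(0.135) = 4.590 N·m.
α = τ/I = 4.590/0.2051 = 22.37 rad/s².

α ≈ 22.4 rad/s²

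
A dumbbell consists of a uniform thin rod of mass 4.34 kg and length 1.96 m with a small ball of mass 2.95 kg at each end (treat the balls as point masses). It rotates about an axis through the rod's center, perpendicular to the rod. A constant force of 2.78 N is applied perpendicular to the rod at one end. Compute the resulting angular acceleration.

α ≈ 0.386 rad/s²

I_rod = (1/12)ML² = (1/12)(4.34)(1.96)² = 1.389 kg·m².
I_balls = 2·m·(L/2)² = 2(2.95)(0.9800)² = 5.666 kg·m².
Total I = 7.056 kg·m².
τ = F·(L/2) = (2.78)(0.980) = 2.724 N·m.
α = τ/I = 2.724/7.056 = 0.3861 rad/s².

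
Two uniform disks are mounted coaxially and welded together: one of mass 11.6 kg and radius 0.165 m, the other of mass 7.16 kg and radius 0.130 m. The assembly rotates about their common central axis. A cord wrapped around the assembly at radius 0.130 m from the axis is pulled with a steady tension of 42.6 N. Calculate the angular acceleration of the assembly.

I = ½M₁R₁² + ½M₂R₂² = ½(11.6)(0.165)² + ½(7.16)(0.130)² = 0.2184 kg·m².
τ = F r = (42.6)(0.130) = 5.538 N·m.
α = τ/I = 5.538/0.2184 = 25.36 rad/s².

α ≈ 25.4 rad/s²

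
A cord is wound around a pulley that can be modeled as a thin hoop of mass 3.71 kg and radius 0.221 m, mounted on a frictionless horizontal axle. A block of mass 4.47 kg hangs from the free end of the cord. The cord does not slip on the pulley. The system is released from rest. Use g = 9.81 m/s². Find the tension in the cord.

T ≈ 19.9 N

I = MR² = (3.71)(0.221)² = 0.1812 kg·m².
Block: mg − T = ma. Pulley: TR = Iα. No-slip: a = αR, so T = (I/R²)a = 3.710·a.
Then mg = (m + 3.710)a, so a = (4.47)(9.81)/(4.47 + 3.710) = 5.361 m/s².
T = 3.710·a = 19.89 N.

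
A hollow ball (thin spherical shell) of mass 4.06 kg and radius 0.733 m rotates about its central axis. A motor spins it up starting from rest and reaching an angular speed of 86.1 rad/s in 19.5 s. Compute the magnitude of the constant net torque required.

I = (2/3)MR² = (2/3)(4.06)(0.733)² = 1.454 kg·m².
α = Δω/Δt = (86.1 − 0)/19.5 = 4.415 rad/s².
τ = Iα = (1.454)(4.415) = 6.421 N·m.

τ ≈ 6.42 N·m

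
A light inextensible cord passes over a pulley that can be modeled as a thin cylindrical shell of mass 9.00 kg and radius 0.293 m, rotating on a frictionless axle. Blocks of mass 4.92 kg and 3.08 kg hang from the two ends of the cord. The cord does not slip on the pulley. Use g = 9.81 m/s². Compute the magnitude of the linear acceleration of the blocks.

a ≈ 1.06 m/s²

I = MR² = (9.00)(0.293)² = 0.7726 kg·m².
Heavier block: m₁g − T₁ = m₁a. Lighter block: T₂ − m₂g = m₂a.
Pulley: (T₁ − T₂)R = Iα = I(a/R), so T₁ − T₂ = (I/R²)a = 1·M_p a = 9.000·a.
Adding the three: (m₁ − m₂)g = (m₁ + m₂ + 9.000)a, so a = (4.92 − 3.08)(9.81)/(4.92 + 3.08 + 9.000) = 1.062 m/s².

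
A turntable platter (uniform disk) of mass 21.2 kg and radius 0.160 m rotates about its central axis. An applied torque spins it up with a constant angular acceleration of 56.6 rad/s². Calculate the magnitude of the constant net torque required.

I = ½MR² = (1/2)(21.2)(0.160)² = 0.2714 kg·m².
τ = Iα = (0.2714)(56.60) = 15.36 N·m.

τ ≈ 15.4 N·m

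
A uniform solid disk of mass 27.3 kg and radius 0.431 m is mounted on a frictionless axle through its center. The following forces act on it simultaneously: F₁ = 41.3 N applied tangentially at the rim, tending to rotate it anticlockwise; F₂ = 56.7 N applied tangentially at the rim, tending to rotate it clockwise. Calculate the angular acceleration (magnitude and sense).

I = ½MR² = (1/2)(27.3)(0.431)² = 2.536 kg·m².
Taking anticlockwise as positive: τ₁ = +(41.3)(0.431) = +17.80 N·m; τ₂ = −(56.7)(0.431) = −24.44 N·m.
Net torque τ = -6.637 N·m.
α = τ/I = -6.637/2.536 = -2.618 rad/s².

α ≈ 2.62 rad/s², clockwise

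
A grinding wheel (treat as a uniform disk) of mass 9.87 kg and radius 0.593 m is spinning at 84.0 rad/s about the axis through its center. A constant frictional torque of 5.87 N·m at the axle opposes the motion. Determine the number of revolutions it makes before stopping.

I = ½MR² = (1/2)(9.87)(0.593)² = 1.735 kg·m².
The net torque has magnitude 5.87 N·m, opposing ω.
|α| = τ/I = 5.870/1.735 = 3.383 rad/s² (deceleration).
ω² = ω₀² − 2|α|θ with ω = 0 ⇒ θ = ω₀²/(2|α|) = 1043 rad = 166.0 rev.

≈ 166 revolutions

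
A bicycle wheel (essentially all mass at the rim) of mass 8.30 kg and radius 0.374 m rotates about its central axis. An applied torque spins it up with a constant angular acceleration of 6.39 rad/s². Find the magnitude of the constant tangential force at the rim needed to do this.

F ≈ 19.8 N

I = MR² = (8.30)(0.374)² = 1.161 kg·m².
The required torque is τ = Iα = (1.161)(6.390) = 7.419 N·m.
A tangential force at the rim gives τ = FR, so F = τ/R = 7.419/0.374 = 19.84 N.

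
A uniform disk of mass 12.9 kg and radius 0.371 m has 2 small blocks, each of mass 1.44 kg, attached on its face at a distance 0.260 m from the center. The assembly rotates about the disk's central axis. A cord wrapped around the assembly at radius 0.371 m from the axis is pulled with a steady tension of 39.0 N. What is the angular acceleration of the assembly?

α ≈ 13.4 rad/s²

I_disk = ½MR² = ½(12.9)(0.371)² = 0.8878 kg·m².
I_blocks = 2·m·r² = 2(1.44)(0.260)² = 0.1947 kg·m².
Total I = 1.082 kg·m².
τ = F r = (39.0)(0.371) = 14.47 N·m.
α = τ/I = 14.47/1.082 = 13.37 rad/s².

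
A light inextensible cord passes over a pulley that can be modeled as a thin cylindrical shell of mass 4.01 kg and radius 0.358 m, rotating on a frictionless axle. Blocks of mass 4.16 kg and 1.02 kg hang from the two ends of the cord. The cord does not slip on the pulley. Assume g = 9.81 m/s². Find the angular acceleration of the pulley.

α ≈ 9.36 rad/s²

I = MR² = (4.01)(0.358)² = 0.5139 kg·m².
Heavier block: m₁g − T₁ = m₁a. Lighter block: T₂ − m₂g = m₂a.
Pulley: (T₁ − T₂)R = Iα = I(a/R), so T₁ − T₂ = (I/R²)a = 1·M_p a = 4.010·a.
Adding the three: (m₁ − m₂)g = (m₁ + m₂ + 4.010)a, so a = (4.16 − 1.02)(9.81)/(4.16 + 1.02 + 4.010) = 3.352 m/s².
α = a/R = 3.352/0.358 = 9.363 rad/s².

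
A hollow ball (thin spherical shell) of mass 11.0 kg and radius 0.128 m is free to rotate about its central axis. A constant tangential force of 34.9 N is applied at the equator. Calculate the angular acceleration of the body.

α ≈ 37.2 rad/s²

I = (2/3)MR² = (2/3)(11.0)(0.128)² = 0.1201 kg·m².
τ = F R = (34.9)(0.128) = 4.467 N·m.
Newton's second law for rotation, τ = Iα, gives α = τ/I = 4.467/0.1201 = 37.18 rad/s².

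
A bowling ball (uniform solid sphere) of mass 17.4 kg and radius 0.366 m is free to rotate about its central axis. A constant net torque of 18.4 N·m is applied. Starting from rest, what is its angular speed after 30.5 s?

ω ≈ 602 rad/s

I = (2/5)MR² = (2/5)(17.4)(0.366)² = 0.9323 kg·m².
α = τ/I = 18.4/0.9323 = 19.74 rad/s².
ω = ω₀ + αt = 0 + (19.74)(30.5) = 601.9 rad/s.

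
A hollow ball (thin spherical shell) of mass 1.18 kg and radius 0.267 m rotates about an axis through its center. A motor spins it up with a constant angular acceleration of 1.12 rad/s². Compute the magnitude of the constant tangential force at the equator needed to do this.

F ≈ 0.235 N

I = (2/3)MR² = (2/3)(1.18)(0.267)² = 0.05608 kg·m².
The required torque is τ = Iα = (0.05608)(1.120) = 0.06281 N·m.
A tangential force at the equator gives τ = FR, so F = τ/R = 0.06281/0.267 = 0.2352 N.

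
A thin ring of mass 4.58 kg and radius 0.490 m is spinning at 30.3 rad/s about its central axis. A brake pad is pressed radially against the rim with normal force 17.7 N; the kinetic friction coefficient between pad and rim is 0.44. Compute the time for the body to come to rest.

t ≈ 8.73 s

I = MR² = (4.58)(0.490)² = 1.100 kg·m².
Friction force f = μN = (0.44)(17.7) = 7.788 N at the rim; torque magnitude τ = fR = 3.816 N·m, opposing ω.
|α| = τ/I = 3.816/1.100 = 3.470 rad/s² (deceleration).
0 = ω₀ − |α|t ⇒ t = ω₀/|α| = 30.3/3.470 = 8.731 s.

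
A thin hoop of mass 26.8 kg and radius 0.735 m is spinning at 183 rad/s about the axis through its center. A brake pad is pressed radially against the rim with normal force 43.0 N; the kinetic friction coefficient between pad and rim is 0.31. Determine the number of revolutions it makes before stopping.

I = MR² = (26.8)(0.735)² = 14.48 kg·m².
Friction force f = μN = (0.31)(43.0) = 13.33 N at the rim; torque magnitude τ = fR = 9.798 N·m, opposing ω.
|α| = τ/I = 9.798/14.48 = 0.6767 rad/s² (deceleration).
ω² = ω₀² − 2|α|θ with ω = 0 ⇒ θ = ω₀²/(2|α|) = 24740 rad = 3938 rev.

≈ 3940 revolutions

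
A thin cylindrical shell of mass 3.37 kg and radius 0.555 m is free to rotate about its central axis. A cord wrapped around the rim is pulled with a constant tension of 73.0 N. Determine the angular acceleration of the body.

I = MR² = (3.37)(0.555)² = 1.038 kg·m².
τ = F R = (73.0)(0.555) = 40.52 N·m.
From τ = Iα: α = 40.52/1.038 = 39.03 rad/s².

α ≈ 39.0 rad/s²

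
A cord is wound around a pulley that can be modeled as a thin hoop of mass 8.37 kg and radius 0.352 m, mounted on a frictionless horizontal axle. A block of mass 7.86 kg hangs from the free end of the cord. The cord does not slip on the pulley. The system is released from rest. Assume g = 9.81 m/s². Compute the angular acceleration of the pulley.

I = MR² = (8.37)(0.352)² = 1.037 kg·m².
Block: mg − T = ma. Pulley: TR = Iα. No-slip: a = αR, so T = (I/R²)a = 8.370·a.
Then mg = (m + 8.370)a, so a = (7.86)(9.81)/(7.86 + 8.370) = 4.751 m/s².
α = a/R = 4.751/0.352 = 13.50 rad/s².

α ≈ 13.5 rad/s²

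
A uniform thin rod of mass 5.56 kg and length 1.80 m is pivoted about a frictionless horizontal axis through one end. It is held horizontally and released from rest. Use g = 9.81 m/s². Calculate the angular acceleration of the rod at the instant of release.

α ≈ 8.18 rad/s²

About the pivot, I = (1/3)ML² = (1/3)(5.56)(1.80)² = 6.005 kg·m².
The weight acts at the center, a distance L/2 = 0.9000 m from the pivot; τ = Mg(L/2) = 49.09 N·m.
α = τ/I = 49.09/6.005 = 8.175 rad/s².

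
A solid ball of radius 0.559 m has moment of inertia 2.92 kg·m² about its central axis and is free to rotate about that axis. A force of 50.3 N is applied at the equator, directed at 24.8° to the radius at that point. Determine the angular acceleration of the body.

α ≈ 4.04 rad/s²

Only the tangential component produces torque: τ = F R sinθ = (50.3)(0.559) sin 24.8° = 11.79 N·m.
From τ = Iα: α = 11.79/2.920 = 4.039 rad/s².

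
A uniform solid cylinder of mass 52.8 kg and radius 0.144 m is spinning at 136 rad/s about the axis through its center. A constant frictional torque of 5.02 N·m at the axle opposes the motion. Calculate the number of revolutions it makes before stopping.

I = ½MR² = (1/2)(52.8)(0.144)² = 0.5474 kg·m².
The net torque has magnitude 5.02 N·m, opposing ω.
|α| = τ/I = 5.020/0.5474 = 9.170 rad/s² (deceleration).
ω² = ω₀² − 2|α|θ with ω = 0 ⇒ θ = ω₀²/(2|α|) = 1008 rad = 160.5 rev.

≈ 161 revolutions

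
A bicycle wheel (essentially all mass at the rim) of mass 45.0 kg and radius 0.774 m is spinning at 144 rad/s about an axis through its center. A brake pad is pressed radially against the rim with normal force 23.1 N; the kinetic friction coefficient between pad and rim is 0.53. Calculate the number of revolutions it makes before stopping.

≈ 4690 revolutions

I = MR² = (45.0)(0.774)² = 26.96 kg·m².
Friction force f = μN = (0.53)(23.1) = 12.24 N at the rim; torque magnitude τ = fR = 9.476 N·m, opposing ω.
|α| = τ/I = 9.476/26.96 = 0.3515 rad/s² (deceleration).
ω² = ω₀² − 2|α|θ with ω = 0 ⇒ θ = ω₀²/(2|α|) = 29500 rad = 4694 rev.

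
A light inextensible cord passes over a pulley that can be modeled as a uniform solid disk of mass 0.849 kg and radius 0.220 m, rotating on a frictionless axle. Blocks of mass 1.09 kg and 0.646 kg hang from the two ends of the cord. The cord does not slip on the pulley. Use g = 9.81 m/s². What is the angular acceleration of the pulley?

I = ½MR² = (1/2)(0.849)(0.220)² = 0.02055 kg·m².
Heavier block: m₁g − T₁ = m₁a. Lighter block: T₂ − m₂g = m₂a.
Pulley: (T₁ − T₂)R = Iα = I(a/R), so T₁ − T₂ = (I/R²)a = (1/2)M_p a = 0.4245·a.
Adding the three: (m₁ − m₂)g = (m₁ + m₂ + 0.4245)a, so a = (1.09 − 0.646)(9.81)/(1.09 + 0.646 + 0.4245) = 2.016 m/s².
α = a/R = 2.016/0.220 = 9.164 rad/s².

α ≈ 9.16 rad/s²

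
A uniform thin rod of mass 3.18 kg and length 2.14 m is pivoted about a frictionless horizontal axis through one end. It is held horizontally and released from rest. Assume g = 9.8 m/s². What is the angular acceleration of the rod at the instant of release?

α ≈ 6.87 rad/s²

About the pivot, I = (1/3)ML² = (1/3)(3.18)(2.14)² = 4.854 kg·m².
The weight acts at the center, a distance L/2 = 1.070 m from the pivot; τ = Mg(L/2) = 33.35 N·m.
α = τ/I = 33.35/4.854 = 6.869 rad/s².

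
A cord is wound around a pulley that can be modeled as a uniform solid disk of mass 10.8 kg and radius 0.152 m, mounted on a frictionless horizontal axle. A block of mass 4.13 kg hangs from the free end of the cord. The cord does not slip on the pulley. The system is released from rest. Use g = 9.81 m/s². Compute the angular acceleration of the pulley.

I = ½MR² = (1/2)(10.8)(0.152)² = 0.1248 kg·m².
Block: mg − T = ma. Pulley: TR = Iα. No-slip: a = αR, so T = (I/R²)a = 5.400·a.
Then mg = (m + 5.400)a, so a = (4.13)(9.81)/(4.13 + 5.400) = 4.251 m/s².
α = a/R = 4.251/0.152 = 27.97 rad/s².

α ≈ 28.0 rad/s²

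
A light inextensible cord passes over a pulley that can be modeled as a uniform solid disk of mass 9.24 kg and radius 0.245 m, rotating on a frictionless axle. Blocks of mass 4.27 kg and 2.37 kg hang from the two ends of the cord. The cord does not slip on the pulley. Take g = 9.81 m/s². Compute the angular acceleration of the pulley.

α ≈ 6.76 rad/s²

I = ½MR² = (1/2)(9.24)(0.245)² = 0.2773 kg·m².
Heavier block: m₁g − T₁ = m₁a. Lighter block: T₂ − m₂g = m₂a.
Pulley: (T₁ − T₂)R = Iα = I(a/R), so T₁ − T₂ = (I/R²)a = (1/2)M_p a = 4.620·a.
Adding the three: (m₁ − m₂)g = (m₁ + m₂ + 4.620)a, so a = (4.27 − 2.37)(9.81)/(4.27 + 2.37 + 4.620) = 1.655 m/s².
α = a/R = 1.655/0.245 = 6.756 rad/s².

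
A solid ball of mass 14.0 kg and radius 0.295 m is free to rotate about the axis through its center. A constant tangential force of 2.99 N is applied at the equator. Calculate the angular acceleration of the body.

I = (2/5)MR² = (2/5)(14.0)(0.295)² = 0.4873 kg·m².
τ = F R = (2.99)(0.295) = 0.8821 N·m.
Newton's second law for rotation, τ = Iα, gives α = τ/I = 0.8821/0.4873 = 1.810 rad/s².

α ≈ 1.81 rad/s²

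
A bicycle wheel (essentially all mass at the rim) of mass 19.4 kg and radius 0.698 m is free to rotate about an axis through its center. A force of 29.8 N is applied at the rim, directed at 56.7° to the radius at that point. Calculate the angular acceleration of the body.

α ≈ 1.84 rad/s²

I = MR² = (19.4)(0.698)² = 9.452 kg·m².
Only the tangential component produces torque: τ = F R sinθ = (29.8)(0.698) sin 56.7° = 17.39 N·m.
Newton's second law for rotation, τ = Iα, gives α = τ/I = 17.39/9.452 = 1.839 rad/s².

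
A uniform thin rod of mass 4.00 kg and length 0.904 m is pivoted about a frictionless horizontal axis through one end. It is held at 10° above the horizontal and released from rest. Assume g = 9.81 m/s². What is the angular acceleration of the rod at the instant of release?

About the pivot, I = (1/3)ML² = (1/3)(4.00)(0.904)² = 1.090 kg·m².
The weight acts at the center, a distance L/2 = 0.4520 m from the pivot; τ = Mg(L/2) cos 10° = 17.47 N·m.
α = τ/I = 17.47/1.090 = 16.03 rad/s².

α ≈ 16.0 rad/s²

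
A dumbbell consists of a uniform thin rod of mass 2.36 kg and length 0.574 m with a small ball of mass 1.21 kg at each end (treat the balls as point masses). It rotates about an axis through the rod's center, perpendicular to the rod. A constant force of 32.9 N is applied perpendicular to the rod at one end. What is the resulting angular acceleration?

I_rod = (1/12)ML² = (1/12)(2.36)(0.574)² = 0.06480 kg·m².
I_balls = 2·m·(L/2)² = 2(1.21)(0.2870)² = 0.1993 kg·m².
Total I = 0.2641 kg·m².
τ = F·(L/2) = (32.9)(0.287) = 9.442 N·m.
α = τ/I = 9.442/0.2641 = 35.75 rad/s².

α ≈ 35.7 rad/s²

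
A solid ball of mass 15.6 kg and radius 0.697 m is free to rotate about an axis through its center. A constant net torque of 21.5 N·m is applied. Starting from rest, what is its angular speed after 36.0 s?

I = (2/5)MR² = (2/5)(15.6)(0.697)² = 3.031 kg·m².
α = τ/I = 21.5/3.031 = 7.092 rad/s².
ω = ω₀ + αt = 0 + (7.092)(36.0) = 255.3 rad/s.

ω ≈ 255 rad/s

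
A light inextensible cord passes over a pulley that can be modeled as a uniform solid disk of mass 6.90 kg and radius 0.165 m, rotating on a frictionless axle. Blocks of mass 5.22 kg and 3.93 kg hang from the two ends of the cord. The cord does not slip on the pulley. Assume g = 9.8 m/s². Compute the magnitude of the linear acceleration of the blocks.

a ≈ 1.00 m/s²

I = ½MR² = (1/2)(6.90)(0.165)² = 0.09393 kg·m².
Heavier block: m₁g − T₁ = m₁a. Lighter block: T₂ − m₂g = m₂a.
Pulley: (T₁ − T₂)R = Iα = I(a/R), so T₁ − T₂ = (I/R²)a = (1/2)M_p a = 3.450·a.
Adding the three: (m₁ − m₂)g = (m₁ + m₂ + 3.450)a, so a = (5.22 − 3.93)(9.8)/(5.22 + 3.93 + 3.450) = 1.003 m/s².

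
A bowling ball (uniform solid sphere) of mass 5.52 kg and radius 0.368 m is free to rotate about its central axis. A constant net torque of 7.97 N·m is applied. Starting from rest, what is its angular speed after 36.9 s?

ω ≈ 984 rad/s

I = (2/5)MR² = (2/5)(5.52)(0.368)² = 0.2990 kg·m².
α = τ/I = 7.97/0.2990 = 26.65 rad/s².
ω = ω₀ + αt = 0 + (26.65)(36.9) = 983.5 rad/s.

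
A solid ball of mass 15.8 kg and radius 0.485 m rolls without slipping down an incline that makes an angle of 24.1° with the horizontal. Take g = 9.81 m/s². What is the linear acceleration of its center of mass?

Translation along the incline: Mg sinθ − f = Ma.
Rotation about the center: fR = Iα with I = (2/5)MR². No-slip gives a = αR, so f = (I/R²)a = (2/5)M a.
Substituting: Mg sinθ = (1 + 0.4000)Ma, so a = g sinθ/(1 + 0.4000) = (9.81) sin 24.1° / 1.400 = 2.861 m/s².

a ≈ 2.86 m/s²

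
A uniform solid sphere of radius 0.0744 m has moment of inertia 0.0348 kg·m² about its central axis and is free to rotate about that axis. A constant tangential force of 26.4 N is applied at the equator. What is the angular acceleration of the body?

τ = F R = (26.4)(0.0744) = 1.964 N·m.
From τ = Iα: α = 1.964/0.03480 = 56.44 rad/s².

α ≈ 56.4 rad/s²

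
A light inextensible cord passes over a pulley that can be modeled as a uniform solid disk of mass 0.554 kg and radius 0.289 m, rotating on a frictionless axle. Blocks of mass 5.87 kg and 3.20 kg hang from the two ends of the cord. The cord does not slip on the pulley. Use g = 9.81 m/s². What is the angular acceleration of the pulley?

α ≈ 9.70 rad/s²

I = ½MR² = (1/2)(0.554)(0.289)² = 0.02314 kg·m².
Heavier block: m₁g − T₁ = m₁a. Lighter block: T₂ − m₂g = m₂a.
Pulley: (T₁ − T₂)R = Iα = I(a/R), so T₁ − T₂ = (I/R²)a = (1/2)M_p a = 0.2770·a.
Adding the three: (m₁ − m₂)g = (m₁ + m₂ + 0.2770)a, so a = (5.87 − 3.20)(9.81)/(5.87 + 3.20 + 0.2770) = 2.802 m/s².
α = a/R = 2.802/0.289 = 9.696 rad/s².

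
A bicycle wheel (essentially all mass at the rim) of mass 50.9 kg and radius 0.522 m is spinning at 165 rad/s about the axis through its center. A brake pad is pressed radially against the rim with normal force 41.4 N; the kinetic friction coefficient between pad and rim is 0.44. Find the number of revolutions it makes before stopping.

≈ 3160 revolutions

I = MR² = (50.9)(0.522)² = 13.87 kg·m².
Friction force f = μN = (0.44)(41.4) = 18.22 N at the rim; torque magnitude τ = fR = 9.509 N·m, opposing ω.
|α| = τ/I = 9.509/13.87 = 0.6856 rad/s² (deceleration).
ω² = ω₀² − 2|α|θ with ω = 0 ⇒ θ = ω₀²/(2|α|) = 19860 rad = 3160 rev.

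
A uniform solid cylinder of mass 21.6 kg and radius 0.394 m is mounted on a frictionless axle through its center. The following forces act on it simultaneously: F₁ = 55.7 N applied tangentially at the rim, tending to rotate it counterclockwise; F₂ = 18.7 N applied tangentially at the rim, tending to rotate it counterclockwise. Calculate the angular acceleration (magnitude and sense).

α ≈ 17.5 rad/s², counterclockwise

I = ½MR² = (1/2)(21.6)(0.394)² = 1.677 kg·m².
Taking counterclockwise as positive: τ₁ = +(55.7)(0.394) = +21.95 N·m; τ₂ = +(18.7)(0.394) = +7.368 N·m.
Net torque τ = 29.31 N·m.
α = τ/I = 29.31/1.677 = 17.48 rad/s².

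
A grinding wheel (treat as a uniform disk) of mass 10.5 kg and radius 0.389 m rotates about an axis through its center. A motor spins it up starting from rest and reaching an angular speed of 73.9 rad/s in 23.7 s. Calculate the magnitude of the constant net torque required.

I = ½MR² = (1/2)(10.5)(0.389)² = 0.7944 kg·m².
α = Δω/Δt = (73.9 − 0)/23.7 = 3.118 rad/s².
τ = Iα = (0.7944)(3.118) = 2.477 N·m.

τ ≈ 2.48 N·m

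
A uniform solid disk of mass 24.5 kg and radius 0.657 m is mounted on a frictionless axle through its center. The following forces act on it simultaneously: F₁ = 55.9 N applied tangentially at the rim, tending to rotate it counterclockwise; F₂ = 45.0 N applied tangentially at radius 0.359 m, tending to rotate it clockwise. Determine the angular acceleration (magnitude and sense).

α ≈ 3.89 rad/s², counterclockwise

I = ½MR² = (1/2)(24.5)(0.657)² = 5.288 kg·m².
Taking counterclockwise as positive: τ₁ = +(55.9)(0.657) = +36.73 N·m; τ₂ = −(45.0)(0.359) = −16.16 N·m.
Net torque τ = 20.57 N·m.
α = τ/I = 20.57/5.288 = 3.890 rad/s².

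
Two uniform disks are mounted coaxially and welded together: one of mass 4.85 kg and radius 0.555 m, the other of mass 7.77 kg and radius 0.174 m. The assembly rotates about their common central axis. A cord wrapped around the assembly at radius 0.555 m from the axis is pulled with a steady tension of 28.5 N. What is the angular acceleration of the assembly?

α ≈ 18.3 rad/s²

I = ½M₁R₁² + ½M₂R₂² = ½(4.85)(0.555)² + ½(7.77)(0.174)² = 0.8646 kg·m².
τ = F r = (28.5)(0.555) = 15.82 N·m.
α = τ/I = 15.82/0.8646 = 18.29 rad/s².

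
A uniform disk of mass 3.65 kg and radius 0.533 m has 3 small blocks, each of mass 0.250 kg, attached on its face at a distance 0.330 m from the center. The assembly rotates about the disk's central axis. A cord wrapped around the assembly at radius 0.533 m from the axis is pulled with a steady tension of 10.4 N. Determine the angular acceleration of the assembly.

α ≈ 9.24 rad/s²

I_disk = ½MR² = ½(3.65)(0.533)² = 0.5185 kg·m².
I_blocks = 3·m·r² = 3(0.250)(0.330)² = 0.08167 kg·m².
Total I = 0.6001 kg·m².
τ = F r = (10.4)(0.533) = 5.543 N·m.
α = τ/I = 5.543/0.6001 = 9.237 rad/s².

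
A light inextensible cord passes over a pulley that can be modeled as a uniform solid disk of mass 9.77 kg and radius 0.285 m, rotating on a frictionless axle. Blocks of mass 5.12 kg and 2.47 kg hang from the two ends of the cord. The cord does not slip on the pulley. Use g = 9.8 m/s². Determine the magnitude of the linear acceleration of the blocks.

a ≈ 2.08 m/s²

I = ½MR² = (1/2)(9.77)(0.285)² = 0.3968 kg·m².
Heavier block: m₁g − T₁ = m₁a. Lighter block: T₂ − m₂g = m₂a.
Pulley: (T₁ − T₂)R = Iα = I(a/R), so T₁ − T₂ = (I/R²)a = (1/2)M_p a = 4.885·a.
Adding the three: (m₁ − m₂)g = (m₁ + m₂ + 4.885)a, so a = (5.12 − 2.47)(9.8)/(5.12 + 2.47 + 4.885) = 2.082 m/s².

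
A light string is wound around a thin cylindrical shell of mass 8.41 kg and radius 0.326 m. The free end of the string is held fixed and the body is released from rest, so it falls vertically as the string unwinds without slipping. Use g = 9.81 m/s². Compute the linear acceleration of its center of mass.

a ≈ 4.91 m/s²

Translation: Mg − T = Ma. Rotation about the center: TR = Iα with I = MR².
With a = αR: T = (I/R²)a = M a, so Mg = (1 + 1.000)Ma.
a = g/(1 + 1.000) = 9.81/2.000 = 4.905 m/s².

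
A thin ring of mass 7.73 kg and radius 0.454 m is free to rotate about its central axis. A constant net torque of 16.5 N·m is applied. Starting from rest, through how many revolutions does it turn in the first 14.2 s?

≈ 166 revolutions

I = MR² = (7.73)(0.454)² = 1.593 kg·m².
α = τ/I = 16.5/1.593 = 10.36 rad/s².
θ = ½αt² = ½(10.36)(14.2)² = 1044 rad.
Revolutions = θ/(2π) = 166.2.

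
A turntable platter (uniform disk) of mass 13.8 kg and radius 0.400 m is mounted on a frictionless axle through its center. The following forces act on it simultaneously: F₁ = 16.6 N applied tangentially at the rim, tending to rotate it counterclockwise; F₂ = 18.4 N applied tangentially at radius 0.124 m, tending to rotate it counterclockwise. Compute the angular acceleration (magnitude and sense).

I = ½MR² = (1/2)(13.8)(0.400)² = 1.104 kg·m².
Taking counterclockwise as positive: τ₁ = +(16.6)(0.400) = +6.640 N·m; τ₂ = +(18.4)(0.124) = +2.282 N·m.
Net torque τ = 8.922 N·m.
α = τ/I = 8.922/1.104 = 8.081 rad/s².

α ≈ 8.08 rad/s², counterclockwise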